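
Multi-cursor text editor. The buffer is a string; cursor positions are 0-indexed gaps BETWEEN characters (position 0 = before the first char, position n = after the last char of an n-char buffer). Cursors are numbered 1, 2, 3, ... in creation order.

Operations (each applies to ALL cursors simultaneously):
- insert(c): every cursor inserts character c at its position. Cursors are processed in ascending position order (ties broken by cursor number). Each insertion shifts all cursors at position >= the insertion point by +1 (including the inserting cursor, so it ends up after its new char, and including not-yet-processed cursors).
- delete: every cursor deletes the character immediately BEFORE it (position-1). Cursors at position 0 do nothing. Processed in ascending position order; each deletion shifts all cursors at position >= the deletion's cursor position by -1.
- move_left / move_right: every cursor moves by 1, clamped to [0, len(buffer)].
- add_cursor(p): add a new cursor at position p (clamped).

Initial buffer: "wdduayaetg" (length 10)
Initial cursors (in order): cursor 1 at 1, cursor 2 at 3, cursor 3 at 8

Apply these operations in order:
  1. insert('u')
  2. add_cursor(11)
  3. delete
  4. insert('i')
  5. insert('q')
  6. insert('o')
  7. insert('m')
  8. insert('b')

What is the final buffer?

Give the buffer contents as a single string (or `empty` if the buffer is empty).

Answer: wiqombddiqombuayaiiqqoommbbtg

Derivation:
After op 1 (insert('u')): buffer="wudduuayaeutg" (len 13), cursors c1@2 c2@5 c3@11, authorship .1..2.....3..
After op 2 (add_cursor(11)): buffer="wudduuayaeutg" (len 13), cursors c1@2 c2@5 c3@11 c4@11, authorship .1..2.....3..
After op 3 (delete): buffer="wdduayatg" (len 9), cursors c1@1 c2@3 c3@7 c4@7, authorship .........
After op 4 (insert('i')): buffer="widdiuayaiitg" (len 13), cursors c1@2 c2@5 c3@11 c4@11, authorship .1..2....34..
After op 5 (insert('q')): buffer="wiqddiquayaiiqqtg" (len 17), cursors c1@3 c2@7 c3@15 c4@15, authorship .11..22....3434..
After op 6 (insert('o')): buffer="wiqoddiqouayaiiqqootg" (len 21), cursors c1@4 c2@9 c3@19 c4@19, authorship .111..222....343434..
After op 7 (insert('m')): buffer="wiqomddiqomuayaiiqqoommtg" (len 25), cursors c1@5 c2@11 c3@23 c4@23, authorship .1111..2222....34343434..
After op 8 (insert('b')): buffer="wiqombddiqombuayaiiqqoommbbtg" (len 29), cursors c1@6 c2@13 c3@27 c4@27, authorship .11111..22222....3434343434..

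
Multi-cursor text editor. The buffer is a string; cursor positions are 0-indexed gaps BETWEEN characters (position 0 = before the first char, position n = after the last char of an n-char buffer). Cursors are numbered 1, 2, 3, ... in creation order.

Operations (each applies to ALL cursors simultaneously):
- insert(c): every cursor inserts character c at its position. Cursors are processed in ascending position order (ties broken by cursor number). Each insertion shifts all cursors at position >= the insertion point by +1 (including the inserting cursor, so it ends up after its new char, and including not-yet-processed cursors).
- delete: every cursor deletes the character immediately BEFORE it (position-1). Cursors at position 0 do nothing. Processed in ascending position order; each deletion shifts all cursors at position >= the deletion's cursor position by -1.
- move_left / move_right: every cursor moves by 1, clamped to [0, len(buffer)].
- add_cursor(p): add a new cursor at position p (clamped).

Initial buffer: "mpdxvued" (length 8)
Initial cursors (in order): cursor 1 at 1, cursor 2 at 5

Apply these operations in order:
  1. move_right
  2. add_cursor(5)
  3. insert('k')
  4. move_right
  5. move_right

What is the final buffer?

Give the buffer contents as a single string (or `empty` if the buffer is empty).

After op 1 (move_right): buffer="mpdxvued" (len 8), cursors c1@2 c2@6, authorship ........
After op 2 (add_cursor(5)): buffer="mpdxvued" (len 8), cursors c1@2 c3@5 c2@6, authorship ........
After op 3 (insert('k')): buffer="mpkdxvkuked" (len 11), cursors c1@3 c3@7 c2@9, authorship ..1...3.2..
After op 4 (move_right): buffer="mpkdxvkuked" (len 11), cursors c1@4 c3@8 c2@10, authorship ..1...3.2..
After op 5 (move_right): buffer="mpkdxvkuked" (len 11), cursors c1@5 c3@9 c2@11, authorship ..1...3.2..

Answer: mpkdxvkuked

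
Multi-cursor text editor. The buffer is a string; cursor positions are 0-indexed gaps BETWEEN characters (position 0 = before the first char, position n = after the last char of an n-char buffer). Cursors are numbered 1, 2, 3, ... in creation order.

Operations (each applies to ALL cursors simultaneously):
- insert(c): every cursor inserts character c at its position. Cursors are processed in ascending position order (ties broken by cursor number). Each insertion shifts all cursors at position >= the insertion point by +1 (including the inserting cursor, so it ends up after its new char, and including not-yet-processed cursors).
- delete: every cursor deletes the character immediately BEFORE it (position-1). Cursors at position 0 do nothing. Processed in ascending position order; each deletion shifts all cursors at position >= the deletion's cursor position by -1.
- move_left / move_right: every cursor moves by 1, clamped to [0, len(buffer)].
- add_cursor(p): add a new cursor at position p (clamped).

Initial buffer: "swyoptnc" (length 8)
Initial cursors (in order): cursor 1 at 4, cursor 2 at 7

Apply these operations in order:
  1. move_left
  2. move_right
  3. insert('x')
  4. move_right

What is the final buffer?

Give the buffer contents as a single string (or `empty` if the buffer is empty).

Answer: swyoxptnxc

Derivation:
After op 1 (move_left): buffer="swyoptnc" (len 8), cursors c1@3 c2@6, authorship ........
After op 2 (move_right): buffer="swyoptnc" (len 8), cursors c1@4 c2@7, authorship ........
After op 3 (insert('x')): buffer="swyoxptnxc" (len 10), cursors c1@5 c2@9, authorship ....1...2.
After op 4 (move_right): buffer="swyoxptnxc" (len 10), cursors c1@6 c2@10, authorship ....1...2.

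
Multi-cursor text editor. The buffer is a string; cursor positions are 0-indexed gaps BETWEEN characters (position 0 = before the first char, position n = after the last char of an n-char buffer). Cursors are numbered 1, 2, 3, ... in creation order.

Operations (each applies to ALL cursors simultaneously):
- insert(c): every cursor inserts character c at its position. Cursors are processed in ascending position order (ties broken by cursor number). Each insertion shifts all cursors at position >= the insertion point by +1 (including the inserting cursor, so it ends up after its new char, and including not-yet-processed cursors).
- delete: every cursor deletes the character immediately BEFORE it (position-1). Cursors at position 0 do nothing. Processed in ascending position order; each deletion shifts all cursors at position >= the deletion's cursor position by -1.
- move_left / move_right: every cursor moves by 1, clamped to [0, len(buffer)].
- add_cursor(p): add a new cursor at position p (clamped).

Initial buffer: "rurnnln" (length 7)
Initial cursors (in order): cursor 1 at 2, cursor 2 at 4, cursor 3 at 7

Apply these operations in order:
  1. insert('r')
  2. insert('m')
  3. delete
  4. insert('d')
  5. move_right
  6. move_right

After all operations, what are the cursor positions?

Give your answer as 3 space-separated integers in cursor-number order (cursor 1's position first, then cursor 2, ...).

After op 1 (insert('r')): buffer="rurrnrnlnr" (len 10), cursors c1@3 c2@6 c3@10, authorship ..1..2...3
After op 2 (insert('m')): buffer="rurmrnrmnlnrm" (len 13), cursors c1@4 c2@8 c3@13, authorship ..11..22...33
After op 3 (delete): buffer="rurrnrnlnr" (len 10), cursors c1@3 c2@6 c3@10, authorship ..1..2...3
After op 4 (insert('d')): buffer="rurdrnrdnlnrd" (len 13), cursors c1@4 c2@8 c3@13, authorship ..11..22...33
After op 5 (move_right): buffer="rurdrnrdnlnrd" (len 13), cursors c1@5 c2@9 c3@13, authorship ..11..22...33
After op 6 (move_right): buffer="rurdrnrdnlnrd" (len 13), cursors c1@6 c2@10 c3@13, authorship ..11..22...33

Answer: 6 10 13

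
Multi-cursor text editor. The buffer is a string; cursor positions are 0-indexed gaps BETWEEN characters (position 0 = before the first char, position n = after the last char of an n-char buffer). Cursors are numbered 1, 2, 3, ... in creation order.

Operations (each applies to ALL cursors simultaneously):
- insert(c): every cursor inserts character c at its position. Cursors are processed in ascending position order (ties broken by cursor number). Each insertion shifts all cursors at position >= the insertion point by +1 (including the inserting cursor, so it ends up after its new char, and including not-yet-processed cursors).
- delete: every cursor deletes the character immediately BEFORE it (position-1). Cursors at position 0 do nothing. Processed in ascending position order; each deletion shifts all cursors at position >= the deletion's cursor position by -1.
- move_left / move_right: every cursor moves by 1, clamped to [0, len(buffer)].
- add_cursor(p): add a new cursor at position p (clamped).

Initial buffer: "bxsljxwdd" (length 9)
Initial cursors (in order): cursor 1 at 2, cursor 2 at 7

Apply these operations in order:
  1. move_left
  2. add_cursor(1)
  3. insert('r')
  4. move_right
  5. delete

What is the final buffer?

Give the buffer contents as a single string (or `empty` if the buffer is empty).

Answer: brsljxrdd

Derivation:
After op 1 (move_left): buffer="bxsljxwdd" (len 9), cursors c1@1 c2@6, authorship .........
After op 2 (add_cursor(1)): buffer="bxsljxwdd" (len 9), cursors c1@1 c3@1 c2@6, authorship .........
After op 3 (insert('r')): buffer="brrxsljxrwdd" (len 12), cursors c1@3 c3@3 c2@9, authorship .13.....2...
After op 4 (move_right): buffer="brrxsljxrwdd" (len 12), cursors c1@4 c3@4 c2@10, authorship .13.....2...
After op 5 (delete): buffer="brsljxrdd" (len 9), cursors c1@2 c3@2 c2@7, authorship .1....2..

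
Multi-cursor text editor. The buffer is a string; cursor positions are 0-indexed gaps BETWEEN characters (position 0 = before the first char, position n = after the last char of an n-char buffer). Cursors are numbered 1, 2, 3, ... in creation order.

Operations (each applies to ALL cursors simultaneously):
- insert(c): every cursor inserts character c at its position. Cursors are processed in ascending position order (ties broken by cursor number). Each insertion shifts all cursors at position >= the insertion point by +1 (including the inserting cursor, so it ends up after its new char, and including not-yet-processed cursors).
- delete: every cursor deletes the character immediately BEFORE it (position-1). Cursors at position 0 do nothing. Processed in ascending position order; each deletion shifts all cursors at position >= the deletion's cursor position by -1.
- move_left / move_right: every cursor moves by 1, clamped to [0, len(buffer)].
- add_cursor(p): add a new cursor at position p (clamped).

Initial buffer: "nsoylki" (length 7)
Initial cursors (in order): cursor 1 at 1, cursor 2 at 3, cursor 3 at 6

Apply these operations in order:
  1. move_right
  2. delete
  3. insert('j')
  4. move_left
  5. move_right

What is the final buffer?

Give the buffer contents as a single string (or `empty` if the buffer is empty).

After op 1 (move_right): buffer="nsoylki" (len 7), cursors c1@2 c2@4 c3@7, authorship .......
After op 2 (delete): buffer="nolk" (len 4), cursors c1@1 c2@2 c3@4, authorship ....
After op 3 (insert('j')): buffer="njojlkj" (len 7), cursors c1@2 c2@4 c3@7, authorship .1.2..3
After op 4 (move_left): buffer="njojlkj" (len 7), cursors c1@1 c2@3 c3@6, authorship .1.2..3
After op 5 (move_right): buffer="njojlkj" (len 7), cursors c1@2 c2@4 c3@7, authorship .1.2..3

Answer: njojlkj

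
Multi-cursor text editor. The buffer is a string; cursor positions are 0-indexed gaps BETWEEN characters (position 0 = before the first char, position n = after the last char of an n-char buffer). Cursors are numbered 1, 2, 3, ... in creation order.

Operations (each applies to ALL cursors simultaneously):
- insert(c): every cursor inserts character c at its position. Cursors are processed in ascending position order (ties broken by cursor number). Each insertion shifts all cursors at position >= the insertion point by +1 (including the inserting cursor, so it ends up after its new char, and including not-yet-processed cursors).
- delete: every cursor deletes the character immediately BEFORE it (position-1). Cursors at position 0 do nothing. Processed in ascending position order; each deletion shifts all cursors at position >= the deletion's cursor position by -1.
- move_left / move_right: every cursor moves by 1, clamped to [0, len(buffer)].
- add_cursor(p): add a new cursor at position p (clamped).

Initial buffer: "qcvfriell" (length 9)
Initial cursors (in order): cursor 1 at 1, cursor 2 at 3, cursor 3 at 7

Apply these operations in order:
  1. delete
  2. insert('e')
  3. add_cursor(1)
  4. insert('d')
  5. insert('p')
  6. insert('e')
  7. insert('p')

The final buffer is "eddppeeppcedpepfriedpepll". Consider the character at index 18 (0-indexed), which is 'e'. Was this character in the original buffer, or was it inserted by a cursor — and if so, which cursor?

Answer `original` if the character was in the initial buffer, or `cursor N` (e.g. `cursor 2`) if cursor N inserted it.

After op 1 (delete): buffer="cfrill" (len 6), cursors c1@0 c2@1 c3@4, authorship ......
After op 2 (insert('e')): buffer="ecefriell" (len 9), cursors c1@1 c2@3 c3@7, authorship 1.2...3..
After op 3 (add_cursor(1)): buffer="ecefriell" (len 9), cursors c1@1 c4@1 c2@3 c3@7, authorship 1.2...3..
After op 4 (insert('d')): buffer="eddcedfriedll" (len 13), cursors c1@3 c4@3 c2@6 c3@11, authorship 114.22...33..
After op 5 (insert('p')): buffer="eddppcedpfriedpll" (len 17), cursors c1@5 c4@5 c2@9 c3@15, authorship 11414.222...333..
After op 6 (insert('e')): buffer="eddppeecedpefriedpell" (len 21), cursors c1@7 c4@7 c2@12 c3@19, authorship 1141414.2222...3333..
After op 7 (insert('p')): buffer="eddppeeppcedpepfriedpepll" (len 25), cursors c1@9 c4@9 c2@15 c3@23, authorship 114141414.22222...33333..
Authorship (.=original, N=cursor N): 1 1 4 1 4 1 4 1 4 . 2 2 2 2 2 . . . 3 3 3 3 3 . .
Index 18: author = 3

Answer: cursor 3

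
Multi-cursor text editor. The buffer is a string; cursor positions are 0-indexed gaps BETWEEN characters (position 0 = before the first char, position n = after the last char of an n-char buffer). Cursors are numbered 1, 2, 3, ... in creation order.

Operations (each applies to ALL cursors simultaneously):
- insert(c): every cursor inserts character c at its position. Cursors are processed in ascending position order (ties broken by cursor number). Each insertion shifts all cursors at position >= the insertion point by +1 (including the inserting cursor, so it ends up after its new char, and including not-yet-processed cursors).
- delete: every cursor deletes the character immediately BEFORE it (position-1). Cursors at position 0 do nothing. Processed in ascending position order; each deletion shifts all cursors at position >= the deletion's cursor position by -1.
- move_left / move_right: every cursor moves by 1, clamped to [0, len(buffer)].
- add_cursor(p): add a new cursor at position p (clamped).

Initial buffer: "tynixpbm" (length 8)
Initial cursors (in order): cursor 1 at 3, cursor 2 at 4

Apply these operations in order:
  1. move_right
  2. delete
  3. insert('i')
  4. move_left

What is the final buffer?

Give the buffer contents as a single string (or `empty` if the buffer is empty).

Answer: tyniipbm

Derivation:
After op 1 (move_right): buffer="tynixpbm" (len 8), cursors c1@4 c2@5, authorship ........
After op 2 (delete): buffer="tynpbm" (len 6), cursors c1@3 c2@3, authorship ......
After op 3 (insert('i')): buffer="tyniipbm" (len 8), cursors c1@5 c2@5, authorship ...12...
After op 4 (move_left): buffer="tyniipbm" (len 8), cursors c1@4 c2@4, authorship ...12...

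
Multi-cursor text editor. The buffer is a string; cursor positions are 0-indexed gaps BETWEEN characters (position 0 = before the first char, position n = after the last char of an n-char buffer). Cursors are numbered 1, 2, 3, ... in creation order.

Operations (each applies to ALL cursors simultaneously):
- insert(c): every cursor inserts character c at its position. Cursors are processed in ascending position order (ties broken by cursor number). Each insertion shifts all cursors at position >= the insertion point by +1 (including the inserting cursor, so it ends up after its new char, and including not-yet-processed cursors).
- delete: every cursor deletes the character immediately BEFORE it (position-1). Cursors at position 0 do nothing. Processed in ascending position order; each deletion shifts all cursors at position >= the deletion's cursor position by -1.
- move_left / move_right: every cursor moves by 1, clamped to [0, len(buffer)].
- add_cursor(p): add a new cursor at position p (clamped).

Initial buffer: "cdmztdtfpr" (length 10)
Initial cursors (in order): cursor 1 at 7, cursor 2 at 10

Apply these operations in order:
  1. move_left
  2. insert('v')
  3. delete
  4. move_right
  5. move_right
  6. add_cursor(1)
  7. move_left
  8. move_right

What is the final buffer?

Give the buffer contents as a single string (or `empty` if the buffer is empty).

Answer: cdmztdtfpr

Derivation:
After op 1 (move_left): buffer="cdmztdtfpr" (len 10), cursors c1@6 c2@9, authorship ..........
After op 2 (insert('v')): buffer="cdmztdvtfpvr" (len 12), cursors c1@7 c2@11, authorship ......1...2.
After op 3 (delete): buffer="cdmztdtfpr" (len 10), cursors c1@6 c2@9, authorship ..........
After op 4 (move_right): buffer="cdmztdtfpr" (len 10), cursors c1@7 c2@10, authorship ..........
After op 5 (move_right): buffer="cdmztdtfpr" (len 10), cursors c1@8 c2@10, authorship ..........
After op 6 (add_cursor(1)): buffer="cdmztdtfpr" (len 10), cursors c3@1 c1@8 c2@10, authorship ..........
After op 7 (move_left): buffer="cdmztdtfpr" (len 10), cursors c3@0 c1@7 c2@9, authorship ..........
After op 8 (move_right): buffer="cdmztdtfpr" (len 10), cursors c3@1 c1@8 c2@10, authorship ..........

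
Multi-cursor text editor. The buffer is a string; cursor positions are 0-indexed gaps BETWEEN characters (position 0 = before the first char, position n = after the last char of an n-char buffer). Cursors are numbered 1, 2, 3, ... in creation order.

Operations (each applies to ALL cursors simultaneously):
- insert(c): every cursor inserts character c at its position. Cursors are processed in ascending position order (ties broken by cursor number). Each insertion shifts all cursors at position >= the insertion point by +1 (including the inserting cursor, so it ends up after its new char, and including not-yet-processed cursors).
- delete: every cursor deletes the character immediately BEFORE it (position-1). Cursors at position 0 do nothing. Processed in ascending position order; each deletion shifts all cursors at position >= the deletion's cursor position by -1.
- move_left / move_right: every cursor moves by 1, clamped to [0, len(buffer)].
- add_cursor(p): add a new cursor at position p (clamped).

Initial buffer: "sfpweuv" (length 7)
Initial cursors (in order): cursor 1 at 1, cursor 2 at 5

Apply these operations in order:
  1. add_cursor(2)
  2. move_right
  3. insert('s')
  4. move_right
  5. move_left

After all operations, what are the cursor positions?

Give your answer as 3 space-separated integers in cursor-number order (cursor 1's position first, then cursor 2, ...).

After op 1 (add_cursor(2)): buffer="sfpweuv" (len 7), cursors c1@1 c3@2 c2@5, authorship .......
After op 2 (move_right): buffer="sfpweuv" (len 7), cursors c1@2 c3@3 c2@6, authorship .......
After op 3 (insert('s')): buffer="sfspsweusv" (len 10), cursors c1@3 c3@5 c2@9, authorship ..1.3...2.
After op 4 (move_right): buffer="sfspsweusv" (len 10), cursors c1@4 c3@6 c2@10, authorship ..1.3...2.
After op 5 (move_left): buffer="sfspsweusv" (len 10), cursors c1@3 c3@5 c2@9, authorship ..1.3...2.

Answer: 3 9 5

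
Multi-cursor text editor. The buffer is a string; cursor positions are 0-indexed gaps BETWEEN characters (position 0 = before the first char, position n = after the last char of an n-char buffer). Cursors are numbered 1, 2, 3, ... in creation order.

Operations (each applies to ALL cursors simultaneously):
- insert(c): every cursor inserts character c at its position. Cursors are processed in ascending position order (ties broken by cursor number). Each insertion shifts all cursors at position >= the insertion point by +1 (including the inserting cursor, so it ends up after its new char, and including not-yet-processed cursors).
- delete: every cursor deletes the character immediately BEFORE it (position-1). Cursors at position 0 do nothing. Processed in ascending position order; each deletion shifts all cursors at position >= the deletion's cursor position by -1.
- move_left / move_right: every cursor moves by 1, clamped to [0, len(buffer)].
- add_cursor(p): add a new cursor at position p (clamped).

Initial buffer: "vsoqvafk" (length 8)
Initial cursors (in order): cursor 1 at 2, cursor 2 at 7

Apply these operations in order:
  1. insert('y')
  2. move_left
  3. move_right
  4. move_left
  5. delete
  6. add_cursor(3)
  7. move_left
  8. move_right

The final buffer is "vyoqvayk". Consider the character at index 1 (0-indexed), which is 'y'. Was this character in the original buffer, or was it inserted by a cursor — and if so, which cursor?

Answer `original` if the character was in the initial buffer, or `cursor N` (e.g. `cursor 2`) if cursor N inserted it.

Answer: cursor 1

Derivation:
After op 1 (insert('y')): buffer="vsyoqvafyk" (len 10), cursors c1@3 c2@9, authorship ..1.....2.
After op 2 (move_left): buffer="vsyoqvafyk" (len 10), cursors c1@2 c2@8, authorship ..1.....2.
After op 3 (move_right): buffer="vsyoqvafyk" (len 10), cursors c1@3 c2@9, authorship ..1.....2.
After op 4 (move_left): buffer="vsyoqvafyk" (len 10), cursors c1@2 c2@8, authorship ..1.....2.
After op 5 (delete): buffer="vyoqvayk" (len 8), cursors c1@1 c2@6, authorship .1....2.
After op 6 (add_cursor(3)): buffer="vyoqvayk" (len 8), cursors c1@1 c3@3 c2@6, authorship .1....2.
After op 7 (move_left): buffer="vyoqvayk" (len 8), cursors c1@0 c3@2 c2@5, authorship .1....2.
After op 8 (move_right): buffer="vyoqvayk" (len 8), cursors c1@1 c3@3 c2@6, authorship .1....2.
Authorship (.=original, N=cursor N): . 1 . . . . 2 .
Index 1: author = 1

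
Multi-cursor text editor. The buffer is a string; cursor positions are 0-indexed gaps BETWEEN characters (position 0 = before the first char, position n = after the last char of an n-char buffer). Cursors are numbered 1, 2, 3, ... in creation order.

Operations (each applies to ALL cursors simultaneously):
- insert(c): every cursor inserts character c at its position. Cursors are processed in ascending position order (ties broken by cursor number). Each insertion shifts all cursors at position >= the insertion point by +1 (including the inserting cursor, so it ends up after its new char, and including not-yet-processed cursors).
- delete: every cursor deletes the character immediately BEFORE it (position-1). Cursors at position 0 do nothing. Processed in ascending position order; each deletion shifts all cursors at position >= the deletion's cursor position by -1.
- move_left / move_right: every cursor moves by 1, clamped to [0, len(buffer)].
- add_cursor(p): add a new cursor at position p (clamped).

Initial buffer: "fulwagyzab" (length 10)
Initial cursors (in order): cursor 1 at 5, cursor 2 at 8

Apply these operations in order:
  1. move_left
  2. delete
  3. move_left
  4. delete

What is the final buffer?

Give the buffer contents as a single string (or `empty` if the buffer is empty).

After op 1 (move_left): buffer="fulwagyzab" (len 10), cursors c1@4 c2@7, authorship ..........
After op 2 (delete): buffer="fulagzab" (len 8), cursors c1@3 c2@5, authorship ........
After op 3 (move_left): buffer="fulagzab" (len 8), cursors c1@2 c2@4, authorship ........
After op 4 (delete): buffer="flgzab" (len 6), cursors c1@1 c2@2, authorship ......

Answer: flgzab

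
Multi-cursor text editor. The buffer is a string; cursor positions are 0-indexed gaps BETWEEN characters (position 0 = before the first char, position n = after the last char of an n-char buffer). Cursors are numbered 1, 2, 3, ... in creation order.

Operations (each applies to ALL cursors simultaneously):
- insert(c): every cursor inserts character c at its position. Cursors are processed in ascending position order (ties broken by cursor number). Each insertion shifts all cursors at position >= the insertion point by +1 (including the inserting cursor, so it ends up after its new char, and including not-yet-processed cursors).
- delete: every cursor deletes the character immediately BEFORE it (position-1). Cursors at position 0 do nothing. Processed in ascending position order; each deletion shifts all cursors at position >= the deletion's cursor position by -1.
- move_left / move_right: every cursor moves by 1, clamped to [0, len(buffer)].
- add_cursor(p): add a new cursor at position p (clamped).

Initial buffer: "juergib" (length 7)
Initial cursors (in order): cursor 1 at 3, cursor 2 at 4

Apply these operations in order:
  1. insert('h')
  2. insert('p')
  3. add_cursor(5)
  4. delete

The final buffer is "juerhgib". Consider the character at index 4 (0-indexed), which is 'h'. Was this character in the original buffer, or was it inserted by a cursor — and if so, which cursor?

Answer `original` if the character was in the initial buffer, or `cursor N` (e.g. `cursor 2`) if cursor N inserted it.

Answer: cursor 2

Derivation:
After op 1 (insert('h')): buffer="juehrhgib" (len 9), cursors c1@4 c2@6, authorship ...1.2...
After op 2 (insert('p')): buffer="juehprhpgib" (len 11), cursors c1@5 c2@8, authorship ...11.22...
After op 3 (add_cursor(5)): buffer="juehprhpgib" (len 11), cursors c1@5 c3@5 c2@8, authorship ...11.22...
After op 4 (delete): buffer="juerhgib" (len 8), cursors c1@3 c3@3 c2@5, authorship ....2...
Authorship (.=original, N=cursor N): . . . . 2 . . .
Index 4: author = 2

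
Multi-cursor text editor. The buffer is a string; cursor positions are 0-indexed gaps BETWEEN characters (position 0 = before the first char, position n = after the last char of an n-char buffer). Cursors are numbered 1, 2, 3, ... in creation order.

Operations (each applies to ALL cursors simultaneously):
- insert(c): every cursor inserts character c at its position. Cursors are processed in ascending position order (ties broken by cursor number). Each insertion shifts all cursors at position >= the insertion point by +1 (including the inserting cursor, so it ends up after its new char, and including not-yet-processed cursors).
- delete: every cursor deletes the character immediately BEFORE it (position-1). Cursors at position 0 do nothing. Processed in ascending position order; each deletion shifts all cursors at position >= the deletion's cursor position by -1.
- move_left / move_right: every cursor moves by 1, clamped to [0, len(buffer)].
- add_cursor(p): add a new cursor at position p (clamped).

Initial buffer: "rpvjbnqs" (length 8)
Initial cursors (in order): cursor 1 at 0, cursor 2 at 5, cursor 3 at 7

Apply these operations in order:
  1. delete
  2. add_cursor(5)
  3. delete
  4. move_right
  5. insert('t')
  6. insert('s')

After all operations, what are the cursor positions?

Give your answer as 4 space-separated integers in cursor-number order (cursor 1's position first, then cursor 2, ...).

After op 1 (delete): buffer="rpvjns" (len 6), cursors c1@0 c2@4 c3@5, authorship ......
After op 2 (add_cursor(5)): buffer="rpvjns" (len 6), cursors c1@0 c2@4 c3@5 c4@5, authorship ......
After op 3 (delete): buffer="rps" (len 3), cursors c1@0 c2@2 c3@2 c4@2, authorship ...
After op 4 (move_right): buffer="rps" (len 3), cursors c1@1 c2@3 c3@3 c4@3, authorship ...
After op 5 (insert('t')): buffer="rtpsttt" (len 7), cursors c1@2 c2@7 c3@7 c4@7, authorship .1..234
After op 6 (insert('s')): buffer="rtspstttsss" (len 11), cursors c1@3 c2@11 c3@11 c4@11, authorship .11..234234

Answer: 3 11 11 11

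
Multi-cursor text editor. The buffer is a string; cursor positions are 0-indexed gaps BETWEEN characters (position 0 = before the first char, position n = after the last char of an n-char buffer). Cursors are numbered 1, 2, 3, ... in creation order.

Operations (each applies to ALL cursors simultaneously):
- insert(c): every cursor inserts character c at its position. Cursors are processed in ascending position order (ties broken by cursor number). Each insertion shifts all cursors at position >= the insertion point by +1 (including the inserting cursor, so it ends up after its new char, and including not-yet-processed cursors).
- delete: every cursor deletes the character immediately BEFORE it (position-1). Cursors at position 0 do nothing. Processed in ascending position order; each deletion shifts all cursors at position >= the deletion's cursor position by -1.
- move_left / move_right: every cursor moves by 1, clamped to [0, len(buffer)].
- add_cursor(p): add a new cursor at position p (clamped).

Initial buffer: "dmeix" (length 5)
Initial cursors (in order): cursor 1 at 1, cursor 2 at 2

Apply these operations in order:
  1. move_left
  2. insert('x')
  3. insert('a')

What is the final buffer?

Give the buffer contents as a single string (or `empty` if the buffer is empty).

After op 1 (move_left): buffer="dmeix" (len 5), cursors c1@0 c2@1, authorship .....
After op 2 (insert('x')): buffer="xdxmeix" (len 7), cursors c1@1 c2@3, authorship 1.2....
After op 3 (insert('a')): buffer="xadxameix" (len 9), cursors c1@2 c2@5, authorship 11.22....

Answer: xadxameix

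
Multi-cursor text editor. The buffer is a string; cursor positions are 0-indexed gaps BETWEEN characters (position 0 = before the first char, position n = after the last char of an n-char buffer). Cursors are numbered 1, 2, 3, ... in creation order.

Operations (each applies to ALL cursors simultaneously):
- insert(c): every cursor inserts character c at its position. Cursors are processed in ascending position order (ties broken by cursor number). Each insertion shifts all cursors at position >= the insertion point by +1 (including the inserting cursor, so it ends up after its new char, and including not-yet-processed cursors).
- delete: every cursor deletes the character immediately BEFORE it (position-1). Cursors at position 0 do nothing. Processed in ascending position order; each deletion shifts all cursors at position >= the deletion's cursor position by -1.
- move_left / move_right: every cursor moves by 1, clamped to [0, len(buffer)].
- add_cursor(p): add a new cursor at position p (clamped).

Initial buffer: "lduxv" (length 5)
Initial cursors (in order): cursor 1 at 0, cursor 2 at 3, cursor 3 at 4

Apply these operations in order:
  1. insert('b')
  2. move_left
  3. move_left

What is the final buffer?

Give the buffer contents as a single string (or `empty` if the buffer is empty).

Answer: bldubxbv

Derivation:
After op 1 (insert('b')): buffer="bldubxbv" (len 8), cursors c1@1 c2@5 c3@7, authorship 1...2.3.
After op 2 (move_left): buffer="bldubxbv" (len 8), cursors c1@0 c2@4 c3@6, authorship 1...2.3.
After op 3 (move_left): buffer="bldubxbv" (len 8), cursors c1@0 c2@3 c3@5, authorship 1...2.3.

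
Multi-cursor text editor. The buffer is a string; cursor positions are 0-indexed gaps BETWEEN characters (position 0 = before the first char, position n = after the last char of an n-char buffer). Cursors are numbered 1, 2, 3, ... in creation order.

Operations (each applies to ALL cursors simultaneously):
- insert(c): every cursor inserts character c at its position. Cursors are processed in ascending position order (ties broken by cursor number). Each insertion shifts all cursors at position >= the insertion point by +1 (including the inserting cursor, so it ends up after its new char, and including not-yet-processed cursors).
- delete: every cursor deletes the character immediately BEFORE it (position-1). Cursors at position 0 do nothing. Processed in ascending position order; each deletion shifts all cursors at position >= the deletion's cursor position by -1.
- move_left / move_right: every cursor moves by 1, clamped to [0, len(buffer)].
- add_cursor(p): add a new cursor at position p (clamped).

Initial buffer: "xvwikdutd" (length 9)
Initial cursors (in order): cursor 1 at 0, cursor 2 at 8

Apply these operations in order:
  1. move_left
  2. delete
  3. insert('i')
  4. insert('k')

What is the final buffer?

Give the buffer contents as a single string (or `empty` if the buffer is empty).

Answer: ikxvwikdiktd

Derivation:
After op 1 (move_left): buffer="xvwikdutd" (len 9), cursors c1@0 c2@7, authorship .........
After op 2 (delete): buffer="xvwikdtd" (len 8), cursors c1@0 c2@6, authorship ........
After op 3 (insert('i')): buffer="ixvwikditd" (len 10), cursors c1@1 c2@8, authorship 1......2..
After op 4 (insert('k')): buffer="ikxvwikdiktd" (len 12), cursors c1@2 c2@10, authorship 11......22..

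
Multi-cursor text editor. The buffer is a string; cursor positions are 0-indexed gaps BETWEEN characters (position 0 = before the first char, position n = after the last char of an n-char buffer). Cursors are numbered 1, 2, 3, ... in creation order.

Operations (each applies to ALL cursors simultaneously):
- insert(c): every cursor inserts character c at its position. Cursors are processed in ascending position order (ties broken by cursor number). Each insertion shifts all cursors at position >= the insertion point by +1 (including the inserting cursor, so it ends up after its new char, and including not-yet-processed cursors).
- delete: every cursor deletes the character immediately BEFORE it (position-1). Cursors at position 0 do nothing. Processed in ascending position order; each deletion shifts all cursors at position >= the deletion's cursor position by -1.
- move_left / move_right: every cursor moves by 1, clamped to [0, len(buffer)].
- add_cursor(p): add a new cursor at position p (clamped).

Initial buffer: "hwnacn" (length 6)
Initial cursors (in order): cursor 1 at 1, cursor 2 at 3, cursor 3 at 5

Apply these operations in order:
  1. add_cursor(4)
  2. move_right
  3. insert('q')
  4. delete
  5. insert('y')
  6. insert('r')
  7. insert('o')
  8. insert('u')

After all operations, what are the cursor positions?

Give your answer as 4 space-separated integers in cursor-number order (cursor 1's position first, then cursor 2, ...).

After op 1 (add_cursor(4)): buffer="hwnacn" (len 6), cursors c1@1 c2@3 c4@4 c3@5, authorship ......
After op 2 (move_right): buffer="hwnacn" (len 6), cursors c1@2 c2@4 c4@5 c3@6, authorship ......
After op 3 (insert('q')): buffer="hwqnaqcqnq" (len 10), cursors c1@3 c2@6 c4@8 c3@10, authorship ..1..2.4.3
After op 4 (delete): buffer="hwnacn" (len 6), cursors c1@2 c2@4 c4@5 c3@6, authorship ......
After op 5 (insert('y')): buffer="hwynaycyny" (len 10), cursors c1@3 c2@6 c4@8 c3@10, authorship ..1..2.4.3
After op 6 (insert('r')): buffer="hwyrnayrcyrnyr" (len 14), cursors c1@4 c2@8 c4@11 c3@14, authorship ..11..22.44.33
After op 7 (insert('o')): buffer="hwyronayrocyronyro" (len 18), cursors c1@5 c2@10 c4@14 c3@18, authorship ..111..222.444.333
After op 8 (insert('u')): buffer="hwyrounayroucyrounyrou" (len 22), cursors c1@6 c2@12 c4@17 c3@22, authorship ..1111..2222.4444.3333

Answer: 6 12 22 17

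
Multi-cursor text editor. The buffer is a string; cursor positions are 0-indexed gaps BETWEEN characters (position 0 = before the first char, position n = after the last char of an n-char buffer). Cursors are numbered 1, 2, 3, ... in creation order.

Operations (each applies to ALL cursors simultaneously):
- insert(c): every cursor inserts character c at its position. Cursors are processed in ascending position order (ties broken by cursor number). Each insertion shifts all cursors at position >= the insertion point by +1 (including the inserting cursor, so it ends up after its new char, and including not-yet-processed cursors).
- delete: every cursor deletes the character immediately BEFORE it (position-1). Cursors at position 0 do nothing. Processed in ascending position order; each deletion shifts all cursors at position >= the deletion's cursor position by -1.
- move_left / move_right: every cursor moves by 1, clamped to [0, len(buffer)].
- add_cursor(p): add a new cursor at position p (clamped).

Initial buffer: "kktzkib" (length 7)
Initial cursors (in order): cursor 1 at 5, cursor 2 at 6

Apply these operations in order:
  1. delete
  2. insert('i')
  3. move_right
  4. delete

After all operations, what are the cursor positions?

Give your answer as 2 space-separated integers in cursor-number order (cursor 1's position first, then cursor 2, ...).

Answer: 5 5

Derivation:
After op 1 (delete): buffer="kktzb" (len 5), cursors c1@4 c2@4, authorship .....
After op 2 (insert('i')): buffer="kktziib" (len 7), cursors c1@6 c2@6, authorship ....12.
After op 3 (move_right): buffer="kktziib" (len 7), cursors c1@7 c2@7, authorship ....12.
After op 4 (delete): buffer="kktzi" (len 5), cursors c1@5 c2@5, authorship ....1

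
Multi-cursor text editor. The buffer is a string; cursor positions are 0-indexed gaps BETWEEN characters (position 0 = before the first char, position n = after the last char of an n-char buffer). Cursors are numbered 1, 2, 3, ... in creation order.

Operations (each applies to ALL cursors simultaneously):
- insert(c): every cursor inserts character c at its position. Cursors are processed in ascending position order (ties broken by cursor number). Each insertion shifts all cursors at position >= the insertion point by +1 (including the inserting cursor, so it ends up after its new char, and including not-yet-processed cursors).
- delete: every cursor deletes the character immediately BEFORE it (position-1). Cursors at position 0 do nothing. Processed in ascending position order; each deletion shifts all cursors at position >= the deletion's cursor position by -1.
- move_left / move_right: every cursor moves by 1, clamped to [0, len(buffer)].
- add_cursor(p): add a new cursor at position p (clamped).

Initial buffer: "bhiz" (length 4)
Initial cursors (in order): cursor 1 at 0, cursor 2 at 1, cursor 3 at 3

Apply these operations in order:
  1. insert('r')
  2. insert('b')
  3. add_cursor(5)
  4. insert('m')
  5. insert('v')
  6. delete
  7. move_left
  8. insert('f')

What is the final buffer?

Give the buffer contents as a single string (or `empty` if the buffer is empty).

After op 1 (insert('r')): buffer="rbrhirz" (len 7), cursors c1@1 c2@3 c3@6, authorship 1.2..3.
After op 2 (insert('b')): buffer="rbbrbhirbz" (len 10), cursors c1@2 c2@5 c3@9, authorship 11.22..33.
After op 3 (add_cursor(5)): buffer="rbbrbhirbz" (len 10), cursors c1@2 c2@5 c4@5 c3@9, authorship 11.22..33.
After op 4 (insert('m')): buffer="rbmbrbmmhirbmz" (len 14), cursors c1@3 c2@8 c4@8 c3@13, authorship 111.2224..333.
After op 5 (insert('v')): buffer="rbmvbrbmmvvhirbmvz" (len 18), cursors c1@4 c2@11 c4@11 c3@17, authorship 1111.222424..3333.
After op 6 (delete): buffer="rbmbrbmmhirbmz" (len 14), cursors c1@3 c2@8 c4@8 c3@13, authorship 111.2224..333.
After op 7 (move_left): buffer="rbmbrbmmhirbmz" (len 14), cursors c1@2 c2@7 c4@7 c3@12, authorship 111.2224..333.
After op 8 (insert('f')): buffer="rbfmbrbmffmhirbfmz" (len 18), cursors c1@3 c2@10 c4@10 c3@16, authorship 1111.222244..3333.

Answer: rbfmbrbmffmhirbfmz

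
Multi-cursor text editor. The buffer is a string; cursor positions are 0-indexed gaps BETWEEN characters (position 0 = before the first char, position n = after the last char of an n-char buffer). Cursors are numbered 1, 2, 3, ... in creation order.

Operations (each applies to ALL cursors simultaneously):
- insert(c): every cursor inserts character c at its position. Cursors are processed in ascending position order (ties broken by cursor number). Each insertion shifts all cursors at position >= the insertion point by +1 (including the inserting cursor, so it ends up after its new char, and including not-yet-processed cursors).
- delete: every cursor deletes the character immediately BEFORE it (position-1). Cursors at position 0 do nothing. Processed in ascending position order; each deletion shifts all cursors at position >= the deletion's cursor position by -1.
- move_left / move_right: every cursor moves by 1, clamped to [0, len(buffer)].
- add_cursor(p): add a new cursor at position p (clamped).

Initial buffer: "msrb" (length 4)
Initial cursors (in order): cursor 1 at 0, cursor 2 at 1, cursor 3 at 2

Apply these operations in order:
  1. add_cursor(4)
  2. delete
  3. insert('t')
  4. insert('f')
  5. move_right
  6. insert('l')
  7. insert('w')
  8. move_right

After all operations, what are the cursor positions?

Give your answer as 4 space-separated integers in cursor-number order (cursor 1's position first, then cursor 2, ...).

Answer: 14 14 14 17

Derivation:
After op 1 (add_cursor(4)): buffer="msrb" (len 4), cursors c1@0 c2@1 c3@2 c4@4, authorship ....
After op 2 (delete): buffer="r" (len 1), cursors c1@0 c2@0 c3@0 c4@1, authorship .
After op 3 (insert('t')): buffer="tttrt" (len 5), cursors c1@3 c2@3 c3@3 c4@5, authorship 123.4
After op 4 (insert('f')): buffer="tttfffrtf" (len 9), cursors c1@6 c2@6 c3@6 c4@9, authorship 123123.44
After op 5 (move_right): buffer="tttfffrtf" (len 9), cursors c1@7 c2@7 c3@7 c4@9, authorship 123123.44
After op 6 (insert('l')): buffer="tttfffrllltfl" (len 13), cursors c1@10 c2@10 c3@10 c4@13, authorship 123123.123444
After op 7 (insert('w')): buffer="tttfffrlllwwwtflw" (len 17), cursors c1@13 c2@13 c3@13 c4@17, authorship 123123.1231234444
After op 8 (move_right): buffer="tttfffrlllwwwtflw" (len 17), cursors c1@14 c2@14 c3@14 c4@17, authorship 123123.1231234444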